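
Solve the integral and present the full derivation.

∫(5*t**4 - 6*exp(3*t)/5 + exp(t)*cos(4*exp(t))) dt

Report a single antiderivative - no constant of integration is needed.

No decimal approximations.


Step 1. Rewrite: now ∫(5*t**4) dt + ∫(exp(t)*cos(4*exp(t))) dt + ∫(-6*exp(3*t)/5) dt.
Step 2. Substitute u = exp(t), turning ∫(exp(t)*cos(4*exp(t))) dt into ∫(cos(4*u)) du: now ∫(5*t**4) dt + ∫(-6*exp(3*t)/5) dt + ∫(cos(4*u)) du.
Step 3. Evaluate the standard form: now sin(4*u)/4 + ∫(5*t**4) dt + ∫(-6*exp(3*t)/5) dt.
Step 4. Substitute back u = exp(t): now sin(4*exp(t))/4 + ∫(5*t**4) dt + ∫(-6*exp(3*t)/5) dt.
Step 5. Evaluate the standard form: now -2*exp(3*t)/5 + sin(4*exp(t))/4 + ∫(5*t**4) dt.
Step 6. Evaluate the standard form: now t**5 - 2*exp(3*t)/5 + sin(4*exp(t))/4.
Answer: t**5 - 2*exp(3*t)/5 + sin(4*exp(t))/4.


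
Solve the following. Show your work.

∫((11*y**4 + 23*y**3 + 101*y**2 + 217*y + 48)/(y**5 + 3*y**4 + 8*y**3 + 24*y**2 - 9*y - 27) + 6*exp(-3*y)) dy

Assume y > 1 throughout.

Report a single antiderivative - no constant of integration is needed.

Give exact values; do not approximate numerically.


Step 1. Rewrite: now ∫((11*y**4 + 23*y**3 + 101*y**2 + 217*y + 48)/(y**5 + 3*y**4 + 8*y**3 + 24*y**2 - 9*y - 27)) dy + ∫(6*exp(-3*y)) dy.
Step 2. Decompose ∫((11*y**4 + 23*y**3 + 101*y**2 + 217*y + 48)/(y**5 + 3*y**4 + 8*y**3 + 24*y**2 - 9*y - 27)) dy by partial fractions, (11*y**4 + 23*y**3 + 101*y**2 + 217*y + 48)/(y**5 + 3*y**4 + 8*y**3 + 24*y**2 - 9*y - 27) = -1/(y**2 + 9) + 4/(y + 3) + 2/(y + 1) + 5/(y - 1): now ∫(5/(y - 1)) dy + ∫(2/(y + 1)) dy + ∫(4/(y + 3)) dy + ∫(-1/(y**2 + 9)) dy + ∫(6*exp(-3*y)) dy.
Step 3. Evaluate the standard form [assuming y > -3]: now 4*log(y + 3) + ∫(5/(y - 1)) dy + ∫(2/(y + 1)) dy + ∫(-1/(y**2 + 9)) dy + ∫(6*exp(-3*y)) dy.
Step 4. Evaluate the standard form [assuming y > -1]: now 2*log(y + 1) + 4*log(y + 3) + ∫(5/(y - 1)) dy + ∫(-1/(y**2 + 9)) dy + ∫(6*exp(-3*y)) dy.
Step 5. Evaluate the standard form [assuming y > 1]: now 5*log(y - 1) + 2*log(y + 1) + 4*log(y + 3) + ∫(-1/(y**2 + 9)) dy + ∫(6*exp(-3*y)) dy.
Step 6. Evaluate the standard form: now 5*log(y - 1) + 2*log(y + 1) + 4*log(y + 3) - atan(y/3)/3 + ∫(6*exp(-3*y)) dy.
Step 7. Evaluate the standard form: now 5*log(y - 1) + 2*log(y + 1) + 4*log(y + 3) - atan(y/3)/3 - 2*exp(-3*y).
Answer: 5*log(y - 1) + 2*log(y + 1) + 4*log(y + 3) - atan(y/3)/3 - 2*exp(-3*y).


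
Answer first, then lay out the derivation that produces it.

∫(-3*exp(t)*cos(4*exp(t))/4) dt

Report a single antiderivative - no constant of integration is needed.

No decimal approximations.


The answer is -3*sin(4*exp(t))/16.
Step 1. Substitute u = exp(t), turning ∫(-3*exp(t)*cos(4*exp(t))/4) dt into ∫(-3*cos(4*u)/4) du: now ∫(-3*cos(4*u)/4) du.
Step 2. Evaluate the standard form: now -3*sin(4*u)/16.
Step 3. Substitute back u = exp(t): now -3*sin(4*exp(t))/16.
Answer: -3*sin(4*exp(t))/16.


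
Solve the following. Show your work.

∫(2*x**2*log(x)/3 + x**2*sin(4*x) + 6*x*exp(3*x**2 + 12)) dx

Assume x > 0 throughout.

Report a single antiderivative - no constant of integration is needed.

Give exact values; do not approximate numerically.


Step 1. Rewrite: now ∫(6*x*exp(3*x**2 + 12)) dx + ∫(2*x**2*log(x)/3) dx + ∫(x**2*sin(4*x)) dx.
Step 2. Integrate ∫(2*x**2*log(x)/3) dx by parts with u = log(x), dv = (2*x**2/3) dx, so v = 2*x**3/9 [assuming x > 0]: now 2*x**3*log(x)/9 + ∫(-2*x**2/9) dx + ∫(6*x*exp(3*x**2 + 12)) dx + ∫(x**2*sin(4*x)) dx.
Step 3. Evaluate the standard form: now 2*x**3*log(x)/9 - 2*x**3/27 + ∫(6*x*exp(3*x**2 + 12)) dx + ∫(x**2*sin(4*x)) dx.
Step 4. Substitute u = x**2 + 4, turning ∫(6*x*exp(3*x**2 + 12)) dx into ∫(3*exp(3*u)) du: now 2*x**3*log(x)/9 - 2*x**3/27 + ∫(x**2*sin(4*x)) dx + ∫(3*exp(3*u)) du.
Step 5. Evaluate the standard form: now 2*x**3*log(x)/9 - 2*x**3/27 + exp(3*u) + ∫(x**2*sin(4*x)) dx.
Step 6. Substitute back u = x**2 + 4: now 2*x**3*log(x)/9 - 2*x**3/27 + exp(3*x**2 + 12) + ∫(x**2*sin(4*x)) dx.
Step 7. Integrate ∫(x**2*sin(4*x)) dx by parts with u = x**2, dv = (sin(4*x)) dx, so v = -cos(4*x)/4: now 2*x**3*log(x)/9 - 2*x**3/27 - x**2*cos(4*x)/4 + exp(3*x**2 + 12) + ∫(x*cos(4*x)/2) dx.
Step 8. Integrate ∫(x*cos(4*x)/2) dx by parts with u = x, dv = (cos(4*x)/2) dx, so v = sin(4*x)/8: now 2*x**3*log(x)/9 - 2*x**3/27 - x**2*cos(4*x)/4 + x*sin(4*x)/8 + exp(3*x**2 + 12) + ∫(-sin(4*x)/8) dx.
Step 9. Evaluate the standard form: now 2*x**3*log(x)/9 - 2*x**3/27 - x**2*cos(4*x)/4 + x*sin(4*x)/8 + exp(3*x**2 + 12) + cos(4*x)/32.
Answer: 2*x**3*log(x)/9 - 2*x**3/27 - x**2*cos(4*x)/4 + x*sin(4*x)/8 + exp(3*x**2 + 12) + cos(4*x)/32.


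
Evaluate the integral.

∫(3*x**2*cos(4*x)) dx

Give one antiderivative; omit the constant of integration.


Answer: 3*x**2*sin(4*x)/4 + 3*x*cos(4*x)/8 - 3*sin(4*x)/32.


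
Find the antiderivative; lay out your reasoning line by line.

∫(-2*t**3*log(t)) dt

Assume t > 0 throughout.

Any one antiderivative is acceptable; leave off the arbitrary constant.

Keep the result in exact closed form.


Step 1. Integrate ∫(-2*t**3*log(t)) dt by parts with u = log(t), dv = (-2*t**3) dt, so v = -t**4/2 [assuming t > 0]: now -t**4*log(t)/2 + ∫(t**3/2) dt.
Step 2. Evaluate the standard form: now -t**4*log(t)/2 + t**4/8.
Answer: -t**4*log(t)/2 + t**4/8.


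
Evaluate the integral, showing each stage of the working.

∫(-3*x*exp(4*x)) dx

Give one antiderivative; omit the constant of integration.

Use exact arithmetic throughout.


Step 1. Integrate ∫(-3*x*exp(4*x)) dx by parts with u = x, dv = (-3*exp(4*x)) dx, so v = -3*exp(4*x)/4: now -3*x*exp(4*x)/4 + ∫(3*exp(4*x)/4) dx.
Step 2. Evaluate the standard form: now -3*x*exp(4*x)/4 + 3*exp(4*x)/16.
Answer: -3*x*exp(4*x)/4 + 3*exp(4*x)/16.


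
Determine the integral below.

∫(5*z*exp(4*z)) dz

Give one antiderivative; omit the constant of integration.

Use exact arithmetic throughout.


Answer: 5*z*exp(4*z)/4 - 5*exp(4*z)/16.


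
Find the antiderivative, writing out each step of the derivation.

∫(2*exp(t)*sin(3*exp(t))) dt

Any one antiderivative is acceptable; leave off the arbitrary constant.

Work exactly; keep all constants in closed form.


Step 1. Substitute u = exp(t), turning ∫(2*exp(t)*sin(3*exp(t))) dt into ∫(2*sin(3*u)) du: now ∫(2*sin(3*u)) du.
Step 2. Evaluate the standard form: now -2*cos(3*u)/3.
Step 3. Substitute back u = exp(t): now -2*cos(3*exp(t))/3.
Answer: -2*cos(3*exp(t))/3.


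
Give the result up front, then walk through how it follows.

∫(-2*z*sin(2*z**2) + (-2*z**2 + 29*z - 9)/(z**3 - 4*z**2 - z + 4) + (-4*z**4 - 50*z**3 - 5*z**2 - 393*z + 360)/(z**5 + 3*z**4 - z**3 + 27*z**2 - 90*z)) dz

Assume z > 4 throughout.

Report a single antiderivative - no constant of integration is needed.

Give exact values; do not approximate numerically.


The answer is -4*log(z) + 5*log(z - 4) - 5*log(z - 2) - 3*log(z - 1) - 4*log(z + 1) + 5*log(z + 5) + cos(2*z**2)/2 - atan(z/3).
Step 1. Rewrite: now ∫(-2*z*sin(2*z**2)) dz + ∫((-2*z**2 + 29*z - 9)/(z**3 - 4*z**2 - z + 4)) dz + ∫((-4*z**4 - 50*z**3 - 5*z**2 - 393*z + 360)/(z**5 + 3*z**4 - z**3 + 27*z**2 - 90*z)) dz.
Step 2. Substitute u = z**2, turning ∫(-2*z*sin(2*z**2)) dz into ∫(-sin(2*u)) du: now ∫((-2*z**2 + 29*z - 9)/(z**3 - 4*z**2 - z + 4)) dz + ∫((-4*z**4 - 50*z**3 - 5*z**2 - 393*z + 360)/(z**5 + 3*z**4 - z**3 + 27*z**2 - 90*z)) dz + ∫(-sin(2*u)) du.
Step 3. Evaluate the standard form: now cos(2*u)/2 + ∫((-2*z**2 + 29*z - 9)/(z**3 - 4*z**2 - z + 4)) dz + ∫((-4*z**4 - 50*z**3 - 5*z**2 - 393*z + 360)/(z**5 + 3*z**4 - z**3 + 27*z**2 - 90*z)) dz.
Step 4. Substitute back u = z**2: now cos(2*z**2)/2 + ∫((-2*z**2 + 29*z - 9)/(z**3 - 4*z**2 - z + 4)) dz + ∫((-4*z**4 - 50*z**3 - 5*z**2 - 393*z + 360)/(z**5 + 3*z**4 - z**3 + 27*z**2 - 90*z)) dz.
Step 5. Decompose ∫((-4*z**4 - 50*z**3 - 5*z**2 - 393*z + 360)/(z**5 + 3*z**4 - z**3 + 27*z**2 - 90*z)) dz by partial fractions, (-4*z**4 - 50*z**3 - 5*z**2 - 393*z + 360)/(z**5 + 3*z**4 - z**3 + 27*z**2 - 90*z) = -3/(z**2 + 9) + 5/(z + 5) - 5/(z - 2) - 4/z: now cos(2*z**2)/2 + ∫(-4/z) dz + ∫((-2*z**2 + 29*z - 9)/(z**3 - 4*z**2 - z + 4)) dz + ∫(-5/(z - 2)) dz + ∫(5/(z + 5)) dz + ∫(-3/(z**2 + 9)) dz.
Step 6. Evaluate the standard form [assuming z > 2]: now -5*log(z - 2) + cos(2*z**2)/2 + ∫(-4/z) dz + ∫((-2*z**2 + 29*z - 9)/(z**3 - 4*z**2 - z + 4)) dz + ∫(5/(z + 5)) dz + ∫(-3/(z**2 + 9)) dz.
Step 7. Evaluate the standard form [assuming z > 0]: now -4*log(z) - 5*log(z - 2) + cos(2*z**2)/2 + ∫((-2*z**2 + 29*z - 9)/(z**3 - 4*z**2 - z + 4)) dz + ∫(5/(z + 5)) dz + ∫(-3/(z**2 + 9)) dz.
Step 8. Evaluate the standard form [assuming z > -5]: now -4*log(z) - 5*log(z - 2) + 5*log(z + 5) + cos(2*z**2)/2 + ∫((-2*z**2 + 29*z - 9)/(z**3 - 4*z**2 - z + 4)) dz + ∫(-3/(z**2 + 9)) dz.
Step 9. Evaluate the standard form: now -4*log(z) - 5*log(z - 2) + 5*log(z + 5) + cos(2*z**2)/2 - atan(z/3) + ∫((-2*z**2 + 29*z - 9)/(z**3 - 4*z**2 - z + 4)) dz.
Step 10. Decompose ∫((-2*z**2 + 29*z - 9)/(z**3 - 4*z**2 - z + 4)) dz by partial fractions, (-2*z**2 + 29*z - 9)/(z**3 - 4*z**2 - z + 4) = -4/(z + 1) - 3/(z - 1) + 5/(z - 4): now -4*log(z) - 5*log(z - 2) + 5*log(z + 5) + cos(2*z**2)/2 - atan(z/3) + ∫(5/(z - 4)) dz + ∫(-3/(z - 1)) dz + ∫(-4/(z + 1)) dz.
Step 11. Evaluate the standard form [assuming z > -1]: now -4*log(z) - 5*log(z - 2) - 4*log(z + 1) + 5*log(z + 5) + cos(2*z**2)/2 - atan(z/3) + ∫(5/(z - 4)) dz + ∫(-3/(z - 1)) dz.
Step 12. Evaluate the standard form [assuming z > 1]: now -4*log(z) - 5*log(z - 2) - 3*log(z - 1) - 4*log(z + 1) + 5*log(z + 5) + cos(2*z**2)/2 - atan(z/3) + ∫(5/(z - 4)) dz.
Step 13. Evaluate the standard form [assuming z > 4]: now -4*log(z) + 5*log(z - 4) - 5*log(z - 2) - 3*log(z - 1) - 4*log(z + 1) + 5*log(z + 5) + cos(2*z**2)/2 - atan(z/3).
Answer: -4*log(z) + 5*log(z - 4) - 5*log(z - 2) - 3*log(z - 1) - 4*log(z + 1) + 5*log(z + 5) + cos(2*z**2)/2 - atan(z/3).


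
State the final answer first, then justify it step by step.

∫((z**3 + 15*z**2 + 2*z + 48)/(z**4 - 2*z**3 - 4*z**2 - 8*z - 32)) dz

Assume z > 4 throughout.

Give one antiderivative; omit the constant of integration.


The answer is 3*log(z - 4) - 2*log(z + 2) + atan(z/2)/2.
Step 1. Decompose ∫((z**3 + 15*z**2 + 2*z + 48)/(z**4 - 2*z**3 - 4*z**2 - 8*z - 32)) dz by partial fractions, (z**3 + 15*z**2 + 2*z + 48)/(z**4 - 2*z**3 - 4*z**2 - 8*z - 32) = 1/(z**2 + 4) - 2/(z + 2) + 3/(z - 4): now ∫(3/(z - 4)) dz + ∫(-2/(z + 2)) dz + ∫(1/(z**2 + 4)) dz.
Step 2. Evaluate the standard form [assuming z > 4]: now 3*log(z - 4) + ∫(-2/(z + 2)) dz + ∫(1/(z**2 + 4)) dz.
Step 3. Evaluate the standard form [assuming z > -2]: now 3*log(z - 4) - 2*log(z + 2) + ∫(1/(z**2 + 4)) dz.
Step 4. Evaluate the standard form: now 3*log(z - 4) - 2*log(z + 2) + atan(z/2)/2.
Answer: 3*log(z - 4) - 2*log(z + 2) + atan(z/2)/2.


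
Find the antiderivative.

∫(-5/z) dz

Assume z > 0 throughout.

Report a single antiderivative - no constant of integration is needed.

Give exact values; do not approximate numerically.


Answer: -5*log(z).


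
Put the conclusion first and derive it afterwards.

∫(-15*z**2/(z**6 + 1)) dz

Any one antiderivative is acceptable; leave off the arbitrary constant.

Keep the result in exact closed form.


The answer is -5*atan(z**3).
Step 1. Substitute u = z**3, turning ∫(-15*z**2/(z**6 + 1)) dz into ∫(-5/(u**2 + 1)) du: now ∫(-5/(u**2 + 1)) du.
Step 2. Evaluate the standard form: now -5*atan(u).
Step 3. Substitute back u = z**3: now -5*atan(z**3).
Answer: -5*atan(z**3).


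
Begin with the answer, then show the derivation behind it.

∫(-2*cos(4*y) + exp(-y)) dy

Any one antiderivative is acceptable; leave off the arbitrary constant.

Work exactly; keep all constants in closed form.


The answer is -sin(4*y)/2 - exp(-y).
Step 1. Rewrite: now ∫(exp(-y)) dy + ∫(-2*cos(4*y)) dy.
Step 2. Evaluate the standard form: now -sin(4*y)/2 + ∫(exp(-y)) dy.
Step 3. Evaluate the standard form: now -sin(4*y)/2 - exp(-y).
Answer: -sin(4*y)/2 - exp(-y).


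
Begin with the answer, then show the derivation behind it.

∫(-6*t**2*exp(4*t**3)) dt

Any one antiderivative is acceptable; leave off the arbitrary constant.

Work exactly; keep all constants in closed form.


The answer is -exp(4*t**3)/2.
Step 1. Substitute u = t**3, turning ∫(-6*t**2*exp(4*t**3)) dt into ∫(-2*exp(4*u)) du: now ∫(-2*exp(4*u)) du.
Step 2. Evaluate the standard form: now -exp(4*u)/2.
Step 3. Substitute back u = t**3: now -exp(4*t**3)/2.
Answer: -exp(4*t**3)/2.


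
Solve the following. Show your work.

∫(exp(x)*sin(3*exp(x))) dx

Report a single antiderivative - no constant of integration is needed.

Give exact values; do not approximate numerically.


Step 1. Substitute u = exp(x), turning ∫(exp(x)*sin(3*exp(x))) dx into ∫(sin(3*u)) du: now ∫(sin(3*u)) du.
Step 2. Evaluate the standard form: now -cos(3*u)/3.
Step 3. Substitute back u = exp(x): now -cos(3*exp(x))/3.
Answer: -cos(3*exp(x))/3.


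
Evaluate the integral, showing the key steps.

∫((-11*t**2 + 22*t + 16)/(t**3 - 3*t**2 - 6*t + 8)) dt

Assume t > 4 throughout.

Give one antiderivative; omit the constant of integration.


Step 1. Decompose ∫((-11*t**2 + 22*t + 16)/(t**3 - 3*t**2 - 6*t + 8)) dt by partial fractions, (-11*t**2 + 22*t + 16)/(t**3 - 3*t**2 - 6*t + 8) = -4/(t + 2) - 3/(t - 1) - 4/(t - 4): now ∫(-4/(t - 4)) dt + ∫(-3/(t - 1)) dt + ∫(-4/(t + 2)) dt.
Step 2. Evaluate the standard form [assuming t > -2]: now -4*log(t + 2) + ∫(-4/(t - 4)) dt + ∫(-3/(t - 1)) dt.
Step 3. Evaluate the standard form [assuming t > 4]: now -4*log(t - 4) - 4*log(t + 2) + ∫(-3/(t - 1)) dt.
Step 4. Evaluate the standard form [assuming t > 1]: now -4*log(t - 4) - 3*log(t - 1) - 4*log(t + 2).
Answer: -4*log(t - 4) - 3*log(t - 1) - 4*log(t + 2).


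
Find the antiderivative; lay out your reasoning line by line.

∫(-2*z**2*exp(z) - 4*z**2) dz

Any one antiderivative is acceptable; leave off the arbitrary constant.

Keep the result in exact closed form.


Step 1. Rewrite: now ∫(-4*z**2) dz + ∫(-2*z**2*exp(z)) dz.
Step 2. Evaluate the standard form: now -4*z**3/3 + ∫(-2*z**2*exp(z)) dz.
Step 3. Integrate ∫(-2*z**2*exp(z)) dz by parts with u = z**2, dv = (-2*exp(z)) dz, so v = -2*exp(z): now -4*z**3/3 - 2*z**2*exp(z) + ∫(4*z*exp(z)) dz.
Step 4. Integrate ∫(4*z*exp(z)) dz by parts with u = z, dv = (4*exp(z)) dz, so v = 4*exp(z): now -4*z**3/3 - 2*z**2*exp(z) + 4*z*exp(z) + ∫(-4*exp(z)) dz.
Step 5. Evaluate the standard form: now -4*z**3/3 - 2*z**2*exp(z) + 4*z*exp(z) - 4*exp(z).
Answer: -4*z**3/3 - 2*z**2*exp(z) + 4*z*exp(z) - 4*exp(z).


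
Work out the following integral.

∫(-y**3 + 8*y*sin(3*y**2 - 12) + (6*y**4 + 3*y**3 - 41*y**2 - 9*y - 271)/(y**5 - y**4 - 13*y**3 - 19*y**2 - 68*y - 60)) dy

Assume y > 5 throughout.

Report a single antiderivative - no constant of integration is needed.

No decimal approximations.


Answer: -y**4/4 + 2*log(y - 5) + 5*log(y + 1) - log(y + 3) - 4*cos(3*y**2 - 12)/3 + atan(y/2)/2.


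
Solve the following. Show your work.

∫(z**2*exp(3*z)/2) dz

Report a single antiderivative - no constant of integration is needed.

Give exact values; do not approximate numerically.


Step 1. Integrate ∫(z**2*exp(3*z)/2) dz by parts with u = z**2, dv = (exp(3*z)/2) dz, so v = exp(3*z)/6: now z**2*exp(3*z)/6 + ∫(-z*exp(3*z)/3) dz.
Step 2. Integrate ∫(-z*exp(3*z)/3) dz by parts with u = z, dv = (-exp(3*z)/3) dz, so v = -exp(3*z)/9: now z**2*exp(3*z)/6 - z*exp(3*z)/9 + ∫(exp(3*z)/9) dz.
Step 3. Evaluate the standard form: now z**2*exp(3*z)/6 - z*exp(3*z)/9 + exp(3*z)/27.
Answer: z**2*exp(3*z)/6 - z*exp(3*z)/9 + exp(3*z)/27.


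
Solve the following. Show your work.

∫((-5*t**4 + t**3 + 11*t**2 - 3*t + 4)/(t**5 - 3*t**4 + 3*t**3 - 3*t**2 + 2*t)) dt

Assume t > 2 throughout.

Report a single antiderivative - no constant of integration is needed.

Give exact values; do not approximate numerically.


Step 1. Decompose ∫((-5*t**4 + t**3 + 11*t**2 - 3*t + 4)/(t**5 - 3*t**4 + 3*t**3 - 3*t**2 + 2*t)) dt by partial fractions, (-5*t**4 + t**3 + 11*t**2 - 3*t + 4)/(t**5 - 3*t**4 + 3*t**3 - 3*t**2 + 2*t) = -4/(t**2 + 1) - 4/(t - 1) - 3/(t - 2) + 2/t: now ∫(2/t) dt + ∫(-3/(t - 2)) dt + ∫(-4/(t - 1)) dt + ∫(-4/(t**2 + 1)) dt.
Step 2. Evaluate the standard form [assuming t > 1]: now -4*log(t - 1) + ∫(2/t) dt + ∫(-3/(t - 2)) dt + ∫(-4/(t**2 + 1)) dt.
Step 3. Evaluate the standard form [assuming t > 2]: now -3*log(t - 2) - 4*log(t - 1) + ∫(2/t) dt + ∫(-4/(t**2 + 1)) dt.
Step 4. Evaluate the standard form [assuming t > 0]: now 2*log(t) - 3*log(t - 2) - 4*log(t - 1) + ∫(-4/(t**2 + 1)) dt.
Step 5. Evaluate the standard form: now 2*log(t) - 3*log(t - 2) - 4*log(t - 1) - 4*atan(t).
Answer: 2*log(t) - 3*log(t - 2) - 4*log(t - 1) - 4*atan(t).


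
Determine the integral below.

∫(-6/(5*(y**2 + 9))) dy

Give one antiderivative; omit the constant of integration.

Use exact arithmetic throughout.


Answer: -2*atan(y/3)/5.


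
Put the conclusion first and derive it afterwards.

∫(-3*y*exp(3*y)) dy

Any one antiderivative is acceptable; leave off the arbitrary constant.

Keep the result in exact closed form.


The answer is -y*exp(3*y) + exp(3*y)/3.
Step 1. Integrate ∫(-3*y*exp(3*y)) dy by parts with u = y, dv = (-3*exp(3*y)) dy, so v = -exp(3*y): now -y*exp(3*y) + ∫(exp(3*y)) dy.
Step 2. Evaluate the standard form: now -y*exp(3*y) + exp(3*y)/3.
Answer: -y*exp(3*y) + exp(3*y)/3.


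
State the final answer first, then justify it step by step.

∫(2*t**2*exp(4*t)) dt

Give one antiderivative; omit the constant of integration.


The answer is t**2*exp(4*t)/2 - t*exp(4*t)/4 + exp(4*t)/16.
Step 1. Integrate ∫(2*t**2*exp(4*t)) dt by parts with u = t**2, dv = (2*exp(4*t)) dt, so v = exp(4*t)/2: now t**2*exp(4*t)/2 + ∫(-t*exp(4*t)) dt.
Step 2. Integrate ∫(-t*exp(4*t)) dt by parts with u = t, dv = (-exp(4*t)) dt, so v = -exp(4*t)/4: now t**2*exp(4*t)/2 - t*exp(4*t)/4 + ∫(exp(4*t)/4) dt.
Step 3. Evaluate the standard form: now t**2*exp(4*t)/2 - t*exp(4*t)/4 + exp(4*t)/16.
Answer: t**2*exp(4*t)/2 - t*exp(4*t)/4 + exp(4*t)/16.


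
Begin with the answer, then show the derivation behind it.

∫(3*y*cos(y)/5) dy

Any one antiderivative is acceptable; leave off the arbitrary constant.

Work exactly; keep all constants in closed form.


The answer is 3*y*sin(y)/5 + 3*cos(y)/5.
Step 1. Integrate ∫(3*y*cos(y)/5) dy by parts with u = y, dv = (3*cos(y)/5) dy, so v = 3*sin(y)/5: now 3*y*sin(y)/5 + ∫(-3*sin(y)/5) dy.
Step 2. Evaluate the standard form: now 3*y*sin(y)/5 + 3*cos(y)/5.
Answer: 3*y*sin(y)/5 + 3*cos(y)/5.


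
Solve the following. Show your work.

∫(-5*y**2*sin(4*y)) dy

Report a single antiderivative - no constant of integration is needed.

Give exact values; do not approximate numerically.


Step 1. Integrate ∫(-5*y**2*sin(4*y)) dy by parts with u = y**2, dv = (-5*sin(4*y)) dy, so v = 5*cos(4*y)/4: now 5*y**2*cos(4*y)/4 + ∫(-5*y*cos(4*y)/2) dy.
Step 2. Integrate ∫(-5*y*cos(4*y)/2) dy by parts with u = y, dv = (-5*cos(4*y)/2) dy, so v = -5*sin(4*y)/8: now 5*y**2*cos(4*y)/4 - 5*y*sin(4*y)/8 + ∫(5*sin(4*y)/8) dy.
Step 3. Evaluate the standard form: now 5*y**2*cos(4*y)/4 - 5*y*sin(4*y)/8 - 5*cos(4*y)/32.
Answer: 5*y**2*cos(4*y)/4 - 5*y*sin(4*y)/8 - 5*cos(4*y)/32.


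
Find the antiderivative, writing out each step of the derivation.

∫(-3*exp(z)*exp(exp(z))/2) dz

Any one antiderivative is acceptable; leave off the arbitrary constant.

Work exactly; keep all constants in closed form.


Step 1. Substitute u = exp(z), turning ∫(-3*exp(z)*exp(exp(z))/2) dz into ∫(-3*exp(u)/2) du: now ∫(-3*exp(u)/2) du.
Step 2. Evaluate the standard form: now -3*exp(u)/2.
Step 3. Substitute back u = exp(z): now -3*exp(exp(z))/2.
Answer: -3*exp(exp(z))/2.


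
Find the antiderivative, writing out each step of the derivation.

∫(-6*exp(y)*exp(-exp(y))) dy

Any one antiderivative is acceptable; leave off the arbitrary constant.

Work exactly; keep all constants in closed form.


Step 1. Substitute u = exp(y), turning ∫(-6*exp(y)*exp(-exp(y))) dy into ∫(-6*exp(-u)) du: now ∫(-6*exp(-u)) du.
Step 2. Evaluate the standard form: now 6*exp(-u).
Step 3. Substitute back u = exp(y): now 6*exp(-exp(y)).
Answer: 6*exp(-exp(y)).


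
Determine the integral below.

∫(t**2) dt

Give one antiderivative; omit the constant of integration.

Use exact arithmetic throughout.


Answer: t**3/3.


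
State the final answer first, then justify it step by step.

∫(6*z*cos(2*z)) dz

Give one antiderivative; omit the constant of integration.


The answer is 3*z*sin(2*z) + 3*cos(2*z)/2.
Step 1. Integrate ∫(6*z*cos(2*z)) dz by parts with u = z, dv = (6*cos(2*z)) dz, so v = 3*sin(2*z): now 3*z*sin(2*z) + ∫(-3*sin(2*z)) dz.
Step 2. Evaluate the standard form: now 3*z*sin(2*z) + 3*cos(2*z)/2.
Answer: 3*z*sin(2*z) + 3*cos(2*z)/2.


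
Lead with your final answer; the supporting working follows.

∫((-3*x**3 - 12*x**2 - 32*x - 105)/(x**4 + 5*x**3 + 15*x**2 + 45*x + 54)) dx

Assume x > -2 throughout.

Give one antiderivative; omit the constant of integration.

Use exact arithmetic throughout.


The answer is -5*log(x + 2) + 2*log(x + 3) - atan(x/3)/3.
Step 1. Decompose ∫((-3*x**3 - 12*x**2 - 32*x - 105)/(x**4 + 5*x**3 + 15*x**2 + 45*x + 54)) dx by partial fractions, (-3*x**3 - 12*x**2 - 32*x - 105)/(x**4 + 5*x**3 + 15*x**2 + 45*x + 54) = -1/(x**2 + 9) + 2/(x + 3) - 5/(x + 2): now ∫(-5/(x + 2)) dx + ∫(2/(x + 3)) dx + ∫(-1/(x**2 + 9)) dx.
Step 2. Evaluate the standard form [assuming x > -2]: now -5*log(x + 2) + ∫(2/(x + 3)) dx + ∫(-1/(x**2 + 9)) dx.
Step 3. Evaluate the standard form [assuming x > -3]: now -5*log(x + 2) + 2*log(x + 3) + ∫(-1/(x**2 + 9)) dx.
Step 4. Evaluate the standard form: now -5*log(x + 2) + 2*log(x + 3) - atan(x/3)/3.
Answer: -5*log(x + 2) + 2*log(x + 3) - atan(x/3)/3.


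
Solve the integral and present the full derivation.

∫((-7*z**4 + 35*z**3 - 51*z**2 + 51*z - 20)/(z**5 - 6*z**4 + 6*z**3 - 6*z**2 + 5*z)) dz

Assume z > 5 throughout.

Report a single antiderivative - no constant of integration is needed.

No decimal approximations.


Step 1. Decompose ∫((-7*z**4 + 35*z**3 - 51*z**2 + 51*z - 20)/(z**5 - 6*z**4 + 6*z**3 - 6*z**2 + 5*z)) dz by partial fractions, (-7*z**4 + 35*z**3 - 51*z**2 + 51*z - 20)/(z**5 - 6*z**4 + 6*z**3 - 6*z**2 + 5*z) = 4/(z**2 + 1) - 1/(z - 1) - 2/(z - 5) - 4/z: now ∫(-4/z) dz + ∫(-2/(z - 5)) dz + ∫(-1/(z - 1)) dz + ∫(4/(z**2 + 1)) dz.
Step 2. Evaluate the standard form [assuming z > 1]: now -log(z - 1) + ∫(-4/z) dz + ∫(-2/(z - 5)) dz + ∫(4/(z**2 + 1)) dz.
Step 3. Evaluate the standard form [assuming z > 5]: now -2*log(z - 5) - log(z - 1) + ∫(-4/z) dz + ∫(4/(z**2 + 1)) dz.
Step 4. Evaluate the standard form [assuming z > 0]: now -4*log(z) - 2*log(z - 5) - log(z - 1) + ∫(4/(z**2 + 1)) dz.
Step 5. Evaluate the standard form: now -4*log(z) - 2*log(z - 5) - log(z - 1) + 4*atan(z).
Answer: -4*log(z) - 2*log(z - 5) - log(z - 1) + 4*atan(z).


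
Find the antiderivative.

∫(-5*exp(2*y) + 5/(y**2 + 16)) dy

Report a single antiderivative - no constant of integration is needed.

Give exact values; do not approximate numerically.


Answer: -5*exp(2*y)/2 + 5*atan(y/4)/4.


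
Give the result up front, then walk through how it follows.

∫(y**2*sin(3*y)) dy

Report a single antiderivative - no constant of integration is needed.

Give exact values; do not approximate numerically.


The answer is -y**2*cos(3*y)/3 + 2*y*sin(3*y)/9 + 2*cos(3*y)/27.
Step 1. Integrate ∫(y**2*sin(3*y)) dy by parts with u = y**2, dv = (sin(3*y)) dy, so v = -cos(3*y)/3: now -y**2*cos(3*y)/3 + ∫(2*y*cos(3*y)/3) dy.
Step 2. Integrate ∫(2*y*cos(3*y)/3) dy by parts with u = y, dv = (2*cos(3*y)/3) dy, so v = 2*sin(3*y)/9: now -y**2*cos(3*y)/3 + 2*y*sin(3*y)/9 + ∫(-2*sin(3*y)/9) dy.
Step 3. Evaluate the standard form: now -y**2*cos(3*y)/3 + 2*y*sin(3*y)/9 + 2*cos(3*y)/27.
Answer: -y**2*cos(3*y)/3 + 2*y*sin(3*y)/9 + 2*cos(3*y)/27.


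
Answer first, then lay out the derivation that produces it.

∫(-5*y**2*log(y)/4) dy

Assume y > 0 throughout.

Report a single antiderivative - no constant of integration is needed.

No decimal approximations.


The answer is -5*y**3*log(y)/12 + 5*y**3/36.
Step 1. Integrate ∫(-5*y**2*log(y)/4) dy by parts with u = log(y), dv = (-5*y**2/4) dy, so v = -5*y**3/12 [assuming y > 0]: now -5*y**3*log(y)/12 + ∫(5*y**2/12) dy.
Step 2. Evaluate the standard form: now -5*y**3*log(y)/12 + 5*y**3/36.
Answer: -5*y**3*log(y)/12 + 5*y**3/36.


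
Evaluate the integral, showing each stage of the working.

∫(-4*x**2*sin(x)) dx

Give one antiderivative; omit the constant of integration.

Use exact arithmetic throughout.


Step 1. Integrate ∫(-4*x**2*sin(x)) dx by parts with u = x**2, dv = (-4*sin(x)) dx, so v = 4*cos(x): now 4*x**2*cos(x) + ∫(-8*x*cos(x)) dx.
Step 2. Integrate ∫(-8*x*cos(x)) dx by parts with u = x, dv = (-8*cos(x)) dx, so v = -8*sin(x): now 4*x**2*cos(x) - 8*x*sin(x) + ∫(8*sin(x)) dx.
Step 3. Evaluate the standard form: now 4*x**2*cos(x) - 8*x*sin(x) - 8*cos(x).
Answer: 4*x**2*cos(x) - 8*x*sin(x) - 8*cos(x).


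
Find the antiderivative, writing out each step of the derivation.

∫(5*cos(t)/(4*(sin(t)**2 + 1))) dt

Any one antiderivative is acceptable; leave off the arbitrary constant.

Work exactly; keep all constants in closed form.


Step 1. Substitute u = sin(t), turning ∫(5*cos(t)/(4*(sin(t)**2 + 1))) dt into ∫(5/(4*(u**2 + 1))) du: now ∫(5/(4*(u**2 + 1))) du.
Step 2. Evaluate the standard form: now 5*atan(u)/4.
Step 3. Substitute back u = sin(t): now 5*atan(sin(t))/4.
Answer: 5*atan(sin(t))/4.


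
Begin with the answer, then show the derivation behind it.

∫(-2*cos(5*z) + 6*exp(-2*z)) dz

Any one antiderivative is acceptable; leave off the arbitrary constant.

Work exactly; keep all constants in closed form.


The answer is -2*sin(5*z)/5 - 3*exp(-2*z).
Step 1. Rewrite: now ∫(6*exp(-2*z)) dz + ∫(-2*cos(5*z)) dz.
Step 2. Evaluate the standard form: now -2*sin(5*z)/5 + ∫(6*exp(-2*z)) dz.
Step 3. Evaluate the standard form: now -2*sin(5*z)/5 - 3*exp(-2*z).
Answer: -2*sin(5*z)/5 - 3*exp(-2*z).


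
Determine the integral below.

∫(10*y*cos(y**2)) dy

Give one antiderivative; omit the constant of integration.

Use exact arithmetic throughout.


Answer: 5*sin(y**2).


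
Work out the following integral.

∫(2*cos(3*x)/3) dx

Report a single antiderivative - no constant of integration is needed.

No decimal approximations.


Answer: 2*sin(3*x)/9.


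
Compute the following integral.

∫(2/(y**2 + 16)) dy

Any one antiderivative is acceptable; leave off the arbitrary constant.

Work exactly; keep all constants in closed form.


Answer: atan(y/4)/2.


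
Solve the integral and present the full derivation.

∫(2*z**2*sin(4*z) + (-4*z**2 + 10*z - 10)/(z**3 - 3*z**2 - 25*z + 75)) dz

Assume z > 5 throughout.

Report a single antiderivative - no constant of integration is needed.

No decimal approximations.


Step 1. Rewrite: now ∫(2*z**2*sin(4*z)) dz + ∫((-4*z**2 + 10*z - 10)/(z**3 - 3*z**2 - 25*z + 75)) dz.
Step 2. Decompose ∫((-4*z**2 + 10*z - 10)/(z**3 - 3*z**2 - 25*z + 75)) dz by partial fractions, (-4*z**2 + 10*z - 10)/(z**3 - 3*z**2 - 25*z + 75) = -2/(z + 5) + 1/(z - 3) - 3/(z - 5): now ∫(2*z**2*sin(4*z)) dz + ∫(-3/(z - 5)) dz + ∫(1/(z - 3)) dz + ∫(-2/(z + 5)) dz.
Step 3. Evaluate the standard form [assuming z > 3]: now log(z - 3) + ∫(2*z**2*sin(4*z)) dz + ∫(-3/(z - 5)) dz + ∫(-2/(z + 5)) dz.
Step 4. Evaluate the standard form [assuming z > 5]: now -3*log(z - 5) + log(z - 3) + ∫(2*z**2*sin(4*z)) dz + ∫(-2/(z + 5)) dz.
Step 5. Evaluate the standard form [assuming z > -5]: now -3*log(z - 5) + log(z - 3) - 2*log(z + 5) + ∫(2*z**2*sin(4*z)) dz.
Step 6. Integrate ∫(2*z**2*sin(4*z)) dz by parts with u = z**2, dv = (2*sin(4*z)) dz, so v = -cos(4*z)/2: now -z**2*cos(4*z)/2 - 3*log(z - 5) + log(z - 3) - 2*log(z + 5) + ∫(z*cos(4*z)) dz.
Step 7. Integrate ∫(z*cos(4*z)) dz by parts with u = z, dv = (cos(4*z)) dz, so v = sin(4*z)/4: now -z**2*cos(4*z)/2 + z*sin(4*z)/4 - 3*log(z - 5) + log(z - 3) - 2*log(z + 5) + ∫(-sin(4*z)/4) dz.
Step 8. Evaluate the standard form: now -z**2*cos(4*z)/2 + z*sin(4*z)/4 - 3*log(z - 5) + log(z - 3) - 2*log(z + 5) + cos(4*z)/16.
Answer: -z**2*cos(4*z)/2 + z*sin(4*z)/4 - 3*log(z - 5) + log(z - 3) - 2*log(z + 5) + cos(4*z)/16.


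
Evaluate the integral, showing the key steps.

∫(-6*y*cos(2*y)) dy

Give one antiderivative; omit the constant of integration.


Step 1. Integrate ∫(-6*y*cos(2*y)) dy by parts with u = y, dv = (-6*cos(2*y)) dy, so v = -3*sin(2*y): now -3*y*sin(2*y) + ∫(3*sin(2*y)) dy.
Step 2. Evaluate the standard form: now -3*y*sin(2*y) - 3*cos(2*y)/2.
Answer: -3*y*sin(2*y) - 3*cos(2*y)/2.


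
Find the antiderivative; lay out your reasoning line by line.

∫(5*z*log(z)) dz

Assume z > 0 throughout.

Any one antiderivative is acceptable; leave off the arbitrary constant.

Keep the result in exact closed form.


Step 1. Integrate ∫(5*z*log(z)) dz by parts with u = log(z), dv = (5*z) dz, so v = 5*z**2/2 [assuming z > 0]: now 5*z**2*log(z)/2 + ∫(-5*z/2) dz.
Step 2. Evaluate the standard form: now 5*z**2*log(z)/2 - 5*z**2/4.
Answer: 5*z**2*log(z)/2 - 5*z**2/4.


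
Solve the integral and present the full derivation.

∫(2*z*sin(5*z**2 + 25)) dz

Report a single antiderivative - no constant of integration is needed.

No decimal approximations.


Step 1. Substitute u = z**2 + 5, turning ∫(2*z*sin(5*z**2 + 25)) dz into ∫(sin(5*u)) du: now ∫(sin(5*u)) du.
Step 2. Evaluate the standard form: now -cos(5*u)/5.
Step 3. Substitute back u = z**2 + 5: now -cos(5*z**2 + 25)/5.
Answer: -cos(5*z**2 + 25)/5.


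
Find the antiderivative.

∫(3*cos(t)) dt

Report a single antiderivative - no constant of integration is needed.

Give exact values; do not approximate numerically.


Answer: 3*sin(t).


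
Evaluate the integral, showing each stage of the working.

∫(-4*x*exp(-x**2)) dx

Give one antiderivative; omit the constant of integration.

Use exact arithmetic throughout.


Step 1. Substitute u = x**2, turning ∫(-4*x*exp(-x**2)) dx into ∫(-2*exp(-u)) du: now ∫(-2*exp(-u)) du.
Step 2. Evaluate the standard form: now 2*exp(-u).
Step 3. Substitute back u = x**2: now 2*exp(-x**2).
Answer: 2*exp(-x**2).


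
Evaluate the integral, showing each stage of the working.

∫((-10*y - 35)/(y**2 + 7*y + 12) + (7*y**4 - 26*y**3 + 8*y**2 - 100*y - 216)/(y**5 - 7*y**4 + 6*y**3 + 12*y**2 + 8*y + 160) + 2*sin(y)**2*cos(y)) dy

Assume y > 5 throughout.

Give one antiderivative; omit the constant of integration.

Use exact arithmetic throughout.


Step 1. Rewrite: now ∫((-10*y - 35)/(y**2 + 7*y + 12)) dy + ∫((7*y**4 - 26*y**3 + 8*y**2 - 100*y - 216)/(y**5 - 7*y**4 + 6*y**3 + 12*y**2 + 8*y + 160)) dy + ∫(2*sin(y)**2*cos(y)) dy.
Step 2. Decompose ∫((7*y**4 - 26*y**3 + 8*y**2 - 100*y - 216)/(y**5 - 7*y**4 + 6*y**3 + 12*y**2 + 8*y + 160)) dy by partial fractions, (7*y**4 - 26*y**3 + 8*y**2 - 100*y - 216)/(y**5 - 7*y**4 + 6*y**3 + 12*y**2 + 8*y + 160) = -2/(y**2 + 4) + 1/(y + 2) + 3/(y - 4) + 3/(y - 5): now ∫((-10*y - 35)/(y**2 + 7*y + 12)) dy + ∫(2*sin(y)**2*cos(y)) dy + ∫(3/(y - 5)) dy + ∫(3/(y - 4)) dy + ∫(1/(y + 2)) dy + ∫(-2/(y**2 + 4)) dy.
Step 3. Evaluate the standard form [assuming y > 4]: now 3*log(y - 4) + ∫((-10*y - 35)/(y**2 + 7*y + 12)) dy + ∫(2*sin(y)**2*cos(y)) dy + ∫(3/(y - 5)) dy + ∫(1/(y + 2)) dy + ∫(-2/(y**2 + 4)) dy.
Step 4. Evaluate the standard form [assuming y > -2]: now 3*log(y - 4) + log(y + 2) + ∫((-10*y - 35)/(y**2 + 7*y + 12)) dy + ∫(2*sin(y)**2*cos(y)) dy + ∫(3/(y - 5)) dy + ∫(-2/(y**2 + 4)) dy.
Step 5. Evaluate the standard form [assuming y > 5]: now 3*log(y - 5) + 3*log(y - 4) + log(y + 2) + ∫((-10*y - 35)/(y**2 + 7*y + 12)) dy + ∫(2*sin(y)**2*cos(y)) dy + ∫(-2/(y**2 + 4)) dy.
Step 6. Evaluate the standard form: now 3*log(y - 5) + 3*log(y - 4) + log(y + 2) - atan(y/2) + ∫((-10*y - 35)/(y**2 + 7*y + 12)) dy + ∫(2*sin(y)**2*cos(y)) dy.
Step 7. Substitute u = sin(y), turning ∫(2*sin(y)**2*cos(y)) dy into ∫(2*u**2) du: now 3*log(y - 5) + 3*log(y - 4) + log(y + 2) - atan(y/2) + ∫(2*u**2) du + ∫((-10*y - 35)/(y**2 + 7*y + 12)) dy.
Step 8. Evaluate the standard form: now 2*u**3/3 + 3*log(y - 5) + 3*log(y - 4) + log(y + 2) - atan(y/2) + ∫((-10*y - 35)/(y**2 + 7*y + 12)) dy.
Step 9. Substitute back u = sin(y): now 3*log(y - 5) + 3*log(y - 4) + log(y + 2) + 2*sin(y)**3/3 - atan(y/2) + ∫((-10*y - 35)/(y**2 + 7*y + 12)) dy.
Step 10. Decompose ∫((-10*y - 35)/(y**2 + 7*y + 12)) dy by partial fractions, (-10*y - 35)/(y**2 + 7*y + 12) = -5/(y + 4) - 5/(y + 3): now 3*log(y - 5) + 3*log(y - 4) + log(y + 2) + 2*sin(y)**3/3 - atan(y/2) + ∫(-5/(y + 3)) dy + ∫(-5/(y + 4)) dy.
Step 11. Evaluate the standard form [assuming y > -3]: now 3*log(y - 5) + 3*log(y - 4) + log(y + 2) - 5*log(y + 3) + 2*sin(y)**3/3 - atan(y/2) + ∫(-5/(y + 4)) dy.
Step 12. Evaluate the standard form [assuming y > -4]: now 3*log(y - 5) + 3*log(y - 4) + log(y + 2) - 5*log(y + 3) - 5*log(y + 4) + 2*sin(y)**3/3 - atan(y/2).
Answer: 3*log(y - 5) + 3*log(y - 4) + log(y + 2) - 5*log(y + 3) - 5*log(y + 4) + 2*sin(y)**3/3 - atan(y/2).


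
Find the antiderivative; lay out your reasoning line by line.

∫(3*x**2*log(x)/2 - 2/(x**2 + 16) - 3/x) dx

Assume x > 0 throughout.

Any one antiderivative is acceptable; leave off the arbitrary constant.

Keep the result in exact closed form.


Step 1. Rewrite: now ∫(-3/x) dx + ∫(3*x**2*log(x)/2) dx + ∫(-2/(x**2 + 16)) dx.
Step 2. Integrate ∫(3*x**2*log(x)/2) dx by parts with u = log(x), dv = (3*x**2/2) dx, so v = x**3/2 [assuming x > 0]: now x**3*log(x)/2 + ∫(-3/x) dx + ∫(-x**2/2) dx + ∫(-2/(x**2 + 16)) dx.
Step 3. Evaluate the standard form: now x**3*log(x)/2 - x**3/6 + ∫(-3/x) dx + ∫(-2/(x**2 + 16)) dx.
Step 4. Evaluate the standard form: now x**3*log(x)/2 - x**3/6 - atan(x/4)/2 + ∫(-3/x) dx.
Step 5. Evaluate the standard form [assuming x > 0]: now x**3*log(x)/2 - x**3/6 - 3*log(x) - atan(x/4)/2.
Answer: x**3*log(x)/2 - x**3/6 - 3*log(x) - atan(x/4)/2.


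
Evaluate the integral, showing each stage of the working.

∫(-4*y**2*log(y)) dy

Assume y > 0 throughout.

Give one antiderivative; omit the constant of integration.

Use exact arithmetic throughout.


Step 1. Integrate ∫(-4*y**2*log(y)) dy by parts with u = log(y), dv = (-4*y**2) dy, so v = -4*y**3/3 [assuming y > 0]: now -4*y**3*log(y)/3 + ∫(4*y**2/3) dy.
Step 2. Evaluate the standard form: now -4*y**3*log(y)/3 + 4*y**3/9.
Answer: -4*y**3*log(y)/3 + 4*y**3/9.


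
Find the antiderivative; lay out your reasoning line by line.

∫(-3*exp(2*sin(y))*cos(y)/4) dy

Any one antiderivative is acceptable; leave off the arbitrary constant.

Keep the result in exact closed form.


Step 1. Substitute u = sin(y), turning ∫(-3*exp(2*sin(y))*cos(y)/4) dy into ∫(-3*exp(2*u)/4) du: now ∫(-3*exp(2*u)/4) du.
Step 2. Evaluate the standard form: now -3*exp(2*u)/8.
Step 3. Substitute back u = sin(y): now -3*exp(2*sin(y))/8.
Answer: -3*exp(2*sin(y))/8.


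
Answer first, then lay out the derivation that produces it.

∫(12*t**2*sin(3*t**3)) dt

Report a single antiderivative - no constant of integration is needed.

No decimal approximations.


The answer is -4*cos(3*t**3)/3.
Step 1. Substitute u = t**3, turning ∫(12*t**2*sin(3*t**3)) dt into ∫(4*sin(3*u)) du: now ∫(4*sin(3*u)) du.
Step 2. Evaluate the standard form: now -4*cos(3*u)/3.
Step 3. Substitute back u = t**3: now -4*cos(3*t**3)/3.
Answer: -4*cos(3*t**3)/3.


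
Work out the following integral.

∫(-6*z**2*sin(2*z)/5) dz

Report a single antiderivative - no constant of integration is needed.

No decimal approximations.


Answer: 3*z**2*cos(2*z)/5 - 3*z*sin(2*z)/5 - 3*cos(2*z)/10.


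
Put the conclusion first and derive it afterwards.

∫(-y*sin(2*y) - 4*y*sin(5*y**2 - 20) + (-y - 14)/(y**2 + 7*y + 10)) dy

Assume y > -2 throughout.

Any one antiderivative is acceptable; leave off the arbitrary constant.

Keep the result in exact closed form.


The answer is y*cos(2*y)/2 - 4*log(y + 2) + 3*log(y + 5) - sin(2*y)/4 + 2*cos(5*y**2 - 20)/5.
Step 1. Rewrite: now ∫(-y*sin(2*y)) dy + ∫(-4*y*sin(5*y**2 - 20)) dy + ∫((-y - 14)/(y**2 + 7*y + 10)) dy.
Step 2. Integrate ∫(-y*sin(2*y)) dy by parts with u = y, dv = (-sin(2*y)) dy, so v = cos(2*y)/2: now y*cos(2*y)/2 + ∫(-4*y*sin(5*y**2 - 20)) dy + ∫((-y - 14)/(y**2 + 7*y + 10)) dy + ∫(-cos(2*y)/2) dy.
Step 3. Evaluate the standard form: now y*cos(2*y)/2 - sin(2*y)/4 + ∫(-4*y*sin(5*y**2 - 20)) dy + ∫((-y - 14)/(y**2 + 7*y + 10)) dy.
Step 4. Substitute u = y**2 - 4, turning ∫(-4*y*sin(5*y**2 - 20)) dy into ∫(-2*sin(5*u)) du: now y*cos(2*y)/2 - sin(2*y)/4 + ∫((-y - 14)/(y**2 + 7*y + 10)) dy + ∫(-2*sin(5*u)) du.
Step 5. Evaluate the standard form: now y*cos(2*y)/2 - sin(2*y)/4 + 2*cos(5*u)/5 + ∫((-y - 14)/(y**2 + 7*y + 10)) dy.
Step 6. Substitute back u = y**2 - 4: now y*cos(2*y)/2 - sin(2*y)/4 + 2*cos(5*y**2 - 20)/5 + ∫((-y - 14)/(y**2 + 7*y + 10)) dy.
Step 7. Decompose ∫((-y - 14)/(y**2 + 7*y + 10)) dy by partial fractions, (-y - 14)/(y**2 + 7*y + 10) = 3/(y + 5) - 4/(y + 2): now y*cos(2*y)/2 - sin(2*y)/4 + 2*cos(5*y**2 - 20)/5 + ∫(-4/(y + 2)) dy + ∫(3/(y + 5)) dy.
Step 8. Evaluate the standard form [assuming y > -2]: now y*cos(2*y)/2 - 4*log(y + 2) - sin(2*y)/4 + 2*cos(5*y**2 - 20)/5 + ∫(3/(y + 5)) dy.
Step 9. Evaluate the standard form [assuming y > -5]: now y*cos(2*y)/2 - 4*log(y + 2) + 3*log(y + 5) - sin(2*y)/4 + 2*cos(5*y**2 - 20)/5.
Answer: y*cos(2*y)/2 - 4*log(y + 2) + 3*log(y + 5) - sin(2*y)/4 + 2*cos(5*y**2 - 20)/5.


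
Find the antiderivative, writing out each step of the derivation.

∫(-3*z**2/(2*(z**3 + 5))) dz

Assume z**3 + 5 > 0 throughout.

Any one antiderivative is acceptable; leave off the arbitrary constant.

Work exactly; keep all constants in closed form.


Step 1. Substitute u = z**3 + 5, turning ∫(-3*z**2/(2*(z**3 + 5))) dz into ∫(-1/(2*u)) du: now ∫(-1/(2*u)) du.
Step 2. Evaluate the standard form [assuming u > 0]: now -log(u)/2.
Step 3. Substitute back u = z**3 + 5: now -log(z**3 + 5)/2.
Answer: -log(z**3 + 5)/2.


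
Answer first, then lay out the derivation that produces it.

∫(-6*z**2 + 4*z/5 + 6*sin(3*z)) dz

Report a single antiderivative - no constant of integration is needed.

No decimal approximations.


The answer is -2*z**3 + 2*z**2/5 - 2*cos(3*z).
Step 1. Rewrite: now ∫(4*z/5) dz + ∫(-6*z**2) dz + ∫(6*sin(3*z)) dz.
Step 2. Evaluate the standard form: now -2*z**3 + ∫(4*z/5) dz + ∫(6*sin(3*z)) dz.
Step 3. Evaluate the standard form: now -2*z**3 - 2*cos(3*z) + ∫(4*z/5) dz.
Step 4. Evaluate the standard form: now -2*z**3 + 2*z**2/5 - 2*cos(3*z).
Answer: -2*z**3 + 2*z**2/5 - 2*cos(3*z).


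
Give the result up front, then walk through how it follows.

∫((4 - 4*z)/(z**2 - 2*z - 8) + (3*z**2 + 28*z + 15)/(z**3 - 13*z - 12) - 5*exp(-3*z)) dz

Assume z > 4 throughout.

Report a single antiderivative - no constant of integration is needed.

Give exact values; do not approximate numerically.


The answer is 3*log(z - 4) + log(z + 1) - 2*log(z + 2) - 3*log(z + 3) + 5*exp(-3*z)/3.
Step 1. Rewrite: now ∫((4 - 4*z)/(z**2 - 2*z - 8)) dz + ∫((3*z**2 + 28*z + 15)/(z**3 - 13*z - 12)) dz + ∫(-5*exp(-3*z)) dz.
Step 2. Evaluate the standard form: now ∫((4 - 4*z)/(z**2 - 2*z - 8)) dz + ∫((3*z**2 + 28*z + 15)/(z**3 - 13*z - 12)) dz + 5*exp(-3*z)/3.
Step 3. Decompose ∫((3*z**2 + 28*z + 15)/(z**3 - 13*z - 12)) dz by partial fractions, (3*z**2 + 28*z + 15)/(z**3 - 13*z - 12) = -3/(z + 3) + 1/(z + 1) + 5/(z - 4): now ∫((4 - 4*z)/(z**2 - 2*z - 8)) dz + ∫(5/(z - 4)) dz + ∫(1/(z + 1)) dz + ∫(-3/(z + 3)) dz + 5*exp(-3*z)/3.
Step 4. Evaluate the standard form [assuming z > -3]: now -3*log(z + 3) + ∫((4 - 4*z)/(z**2 - 2*z - 8)) dz + ∫(5/(z - 4)) dz + ∫(1/(z + 1)) dz + 5*exp(-3*z)/3.
Step 5. Evaluate the standard form [assuming z > -1]: now log(z + 1) - 3*log(z + 3) + ∫((4 - 4*z)/(z**2 - 2*z - 8)) dz + ∫(5/(z - 4)) dz + 5*exp(-3*z)/3.
Step 6. Evaluate the standard form [assuming z > 4]: now 5*log(z - 4) + log(z + 1) - 3*log(z + 3) + ∫((4 - 4*z)/(z**2 - 2*z - 8)) dz + 5*exp(-3*z)/3.
Step 7. Decompose ∫((4 - 4*z)/(z**2 - 2*z - 8)) dz by partial fractions, (4 - 4*z)/(z**2 - 2*z - 8) = -2/(z + 2) - 2/(z - 4): now 5*log(z - 4) + log(z + 1) - 3*log(z + 3) + ∫(-2/(z - 4)) dz + ∫(-2/(z + 2)) dz + 5*exp(-3*z)/3.
Step 8. Evaluate the standard form [assuming z > 4]: now 3*log(z - 4) + log(z + 1) - 3*log(z + 3) + ∫(-2/(z + 2)) dz + 5*exp(-3*z)/3.
Step 9. Evaluate the standard form [assuming z > -2]: now 3*log(z - 4) + log(z + 1) - 2*log(z + 2) - 3*log(z + 3) + 5*exp(-3*z)/3.
Answer: 3*log(z - 4) + log(z + 1) - 2*log(z + 2) - 3*log(z + 3) + 5*exp(-3*z)/3.
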